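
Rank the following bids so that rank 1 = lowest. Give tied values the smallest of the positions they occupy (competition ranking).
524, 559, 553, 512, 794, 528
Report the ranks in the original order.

2, 5, 4, 1, 6, 3

Sorted (ascending): 512, 524, 528, 553, 559, 794
No ties — each value takes its position as its rank.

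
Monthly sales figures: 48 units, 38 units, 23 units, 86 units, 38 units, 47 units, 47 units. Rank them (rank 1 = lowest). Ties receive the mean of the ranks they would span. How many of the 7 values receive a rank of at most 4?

Sorted (ascending): 23, 38, 38, 47, 47, 48, 86
The 2 values of 38 occupy positions 2–3 → average rank (2+3)/2 = 2.5.
The 2 values of 47 occupy positions 4–5 → average rank (4+5)/2 = 4.5.
Ranks ≤ 4: {1, 2.5, 2.5} → 3 values.

3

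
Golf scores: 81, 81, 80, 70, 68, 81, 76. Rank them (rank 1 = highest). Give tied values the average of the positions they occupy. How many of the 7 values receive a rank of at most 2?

3

Sorted (descending): 81, 81, 81, 80, 76, 70, 68
The 3 values of 81 occupy positions 1–3 → average rank 2.
Ranks ≤ 2: {2, 2, 2} → 3 values.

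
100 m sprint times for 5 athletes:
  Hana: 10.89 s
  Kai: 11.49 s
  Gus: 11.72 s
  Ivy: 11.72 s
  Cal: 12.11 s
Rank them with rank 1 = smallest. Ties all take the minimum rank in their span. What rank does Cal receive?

Sorted (ascending): 10.89, 11.49, 11.72, 11.72, 12.11
The 2 values of 11.72 occupy positions 3–4 → each gets rank 3.
Cal has value 12.11 s → rank 5.

5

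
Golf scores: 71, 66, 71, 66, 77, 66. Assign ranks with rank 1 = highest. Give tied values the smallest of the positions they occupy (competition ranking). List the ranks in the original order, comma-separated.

Sorted (descending): 77, 71, 71, 66, 66, 66
The 2 values of 71 occupy positions 2–3 → each gets rank 2.
The 3 values of 66 occupy positions 4–6 → each gets rank 4.

2, 4, 2, 4, 1, 4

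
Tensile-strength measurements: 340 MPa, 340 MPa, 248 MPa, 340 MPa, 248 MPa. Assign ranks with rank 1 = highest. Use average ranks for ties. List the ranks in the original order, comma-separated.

2, 2, 4.5, 2, 4.5

Sorted (descending): 340, 340, 340, 248, 248
The 3 values of 340 occupy positions 1–3 → average rank 2.
The 2 values of 248 occupy positions 4–5 → average rank (4+5)/2 = 4.5.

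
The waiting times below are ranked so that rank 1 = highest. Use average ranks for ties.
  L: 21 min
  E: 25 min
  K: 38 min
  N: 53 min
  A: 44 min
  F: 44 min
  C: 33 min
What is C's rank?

Sorted (descending): 53, 44, 44, 38, 33, 25, 21
The 2 values of 44 occupy positions 2–3 → average rank (2+3)/2 = 2.5.
C has value 33 min → rank 5.

5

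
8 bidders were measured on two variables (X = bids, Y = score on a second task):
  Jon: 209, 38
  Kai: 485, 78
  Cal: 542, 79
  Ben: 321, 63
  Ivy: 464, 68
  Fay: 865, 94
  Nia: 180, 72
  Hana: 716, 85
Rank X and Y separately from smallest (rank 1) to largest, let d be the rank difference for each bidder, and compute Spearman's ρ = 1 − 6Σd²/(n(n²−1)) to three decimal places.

Ranks of variable 1: 2, 5, 6, 3, 4, 8, 1, 7
Ranks of variable 2: 1, 5, 6, 2, 3, 8, 4, 7
d = r₁ − r₂: 1, 0, 0, 1, 1, 0, -3, 0
d²: 1, 0, 0, 1, 1, 0, 9, 0; Σd² = 12
ρ = 1 − 6·12/(8·63) = 1 − 72/504 = 0.857

0.857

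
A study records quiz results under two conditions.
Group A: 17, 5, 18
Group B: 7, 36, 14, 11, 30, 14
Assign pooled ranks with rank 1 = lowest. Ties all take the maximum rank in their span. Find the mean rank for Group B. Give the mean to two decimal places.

5.33

Sorted (ascending): 5, 7, 11, 14, 14, 17, 18, 30, 36
The 2 values of 14 occupy positions 4–5 → each gets rank 5.
Group B values → pooled ranks: 7→2, 36→9, 14→5, 11→3, 30→8, 14→5
Mean rank = (2 + 9 + 5 + 3 + 8 + 5) / 6 = 5.33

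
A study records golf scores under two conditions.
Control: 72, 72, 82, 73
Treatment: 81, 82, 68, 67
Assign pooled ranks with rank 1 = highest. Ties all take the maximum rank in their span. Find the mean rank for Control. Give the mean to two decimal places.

Sorted (descending): 82, 82, 81, 73, 72, 72, 68, 67
The 2 values of 82 occupy positions 1–2 → each gets rank 2.
The 2 values of 72 occupy positions 5–6 → each gets rank 6.
Control values → pooled ranks: 72→6, 72→6, 82→2, 73→4
Mean rank = (6 + 6 + 2 + 4) / 4 = 4.50

4.50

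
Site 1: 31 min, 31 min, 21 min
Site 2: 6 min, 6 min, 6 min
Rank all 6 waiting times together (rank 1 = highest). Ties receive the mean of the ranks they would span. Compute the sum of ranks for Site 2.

Sorted (descending): 31, 31, 21, 6, 6, 6
The 2 values of 31 occupy positions 1–2 → average rank (1+2)/2 = 1.5.
The 3 values of 6 occupy positions 4–6 → average rank 5.
Site 2 values → pooled ranks: 6→5, 6→5, 6→5
Rank sum = 5 + 5 + 5 = 15

15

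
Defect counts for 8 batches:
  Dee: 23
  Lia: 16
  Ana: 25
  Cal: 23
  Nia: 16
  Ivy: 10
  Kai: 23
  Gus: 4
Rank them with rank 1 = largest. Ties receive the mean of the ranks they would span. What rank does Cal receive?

3

Sorted (descending): 25, 23, 23, 23, 16, 16, 10, 4
The 3 values of 23 occupy positions 2–4 → average rank 3.
The 2 values of 16 occupy positions 5–6 → average rank (5+6)/2 = 5.5.
Cal has value 23 → rank 3.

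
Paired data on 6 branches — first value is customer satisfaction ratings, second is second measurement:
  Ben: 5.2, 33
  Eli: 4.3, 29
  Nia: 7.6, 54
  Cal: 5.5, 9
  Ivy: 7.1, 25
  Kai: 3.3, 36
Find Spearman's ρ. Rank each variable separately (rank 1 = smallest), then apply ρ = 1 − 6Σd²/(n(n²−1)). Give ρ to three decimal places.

-0.029

Ranks of variable 1: 3, 2, 6, 4, 5, 1
Ranks of variable 2: 4, 3, 6, 1, 2, 5
d = r₁ − r₂: -1, -1, 0, 3, 3, -4
d²: 1, 1, 0, 9, 9, 16; Σd² = 36
ρ = 1 − 6·36/(6·35) = 1 − 216/210 = -0.029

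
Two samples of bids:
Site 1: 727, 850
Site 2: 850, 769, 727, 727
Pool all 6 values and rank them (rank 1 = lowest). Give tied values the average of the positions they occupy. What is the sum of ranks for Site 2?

Sorted (ascending): 727, 727, 727, 769, 850, 850
The 3 values of 727 occupy positions 1–3 → average rank 2.
The 2 values of 850 occupy positions 5–6 → average rank (5+6)/2 = 5.5.
Site 2 values → pooled ranks: 850→5.5, 769→4, 727→2, 727→2
Rank sum = 5.5 + 4 + 2 + 2 = 13.5

13.5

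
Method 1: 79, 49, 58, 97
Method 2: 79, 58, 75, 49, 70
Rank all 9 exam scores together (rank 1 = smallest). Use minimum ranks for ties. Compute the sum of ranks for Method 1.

20

Sorted (ascending): 49, 49, 58, 58, 70, 75, 79, 79, 97
The 2 values of 49 occupy positions 1–2 → each gets rank 1.
The 2 values of 58 occupy positions 3–4 → each gets rank 3.
The 2 values of 79 occupy positions 7–8 → each gets rank 7.
Method 1 values → pooled ranks: 79→7, 49→1, 58→3, 97→9
Rank sum = 7 + 1 + 3 + 9 = 20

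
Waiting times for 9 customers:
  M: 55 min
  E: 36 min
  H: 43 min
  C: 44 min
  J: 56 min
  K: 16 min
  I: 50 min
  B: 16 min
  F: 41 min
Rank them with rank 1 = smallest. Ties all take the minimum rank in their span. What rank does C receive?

Sorted (ascending): 16, 16, 36, 41, 43, 44, 50, 55, 56
The 2 values of 16 occupy positions 1–2 → each gets rank 1.
C has value 44 min → rank 6.

6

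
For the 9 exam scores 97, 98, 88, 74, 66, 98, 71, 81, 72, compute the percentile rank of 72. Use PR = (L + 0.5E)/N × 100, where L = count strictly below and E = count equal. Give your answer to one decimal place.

27.8

N = 9.
Strictly below 72: 2. Equal to 72: 1.
PR = (2 + 0.5·1)/9 × 100 = 27.8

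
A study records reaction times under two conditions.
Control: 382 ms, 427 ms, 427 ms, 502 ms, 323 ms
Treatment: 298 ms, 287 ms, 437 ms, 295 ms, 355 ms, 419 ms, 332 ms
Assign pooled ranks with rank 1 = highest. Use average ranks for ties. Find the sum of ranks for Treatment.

55

Sorted (descending): 502, 437, 427, 427, 419, 382, 355, 332, 323, 298, 295, 287
The 2 values of 427 occupy positions 3–4 → average rank (3+4)/2 = 3.5.
Treatment values → pooled ranks: 298→10, 287→12, 437→2, 295→11, 355→7, 419→5, 332→8
Rank sum = 10 + 12 + 2 + 11 + 7 + 5 + 8 = 55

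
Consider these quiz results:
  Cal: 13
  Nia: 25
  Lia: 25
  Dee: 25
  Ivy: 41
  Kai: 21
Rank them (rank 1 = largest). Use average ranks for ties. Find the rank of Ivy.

Sorted (descending): 41, 25, 25, 25, 21, 13
The 3 values of 25 occupy positions 2–4 → average rank 3.
Ivy has value 41 → rank 1.

1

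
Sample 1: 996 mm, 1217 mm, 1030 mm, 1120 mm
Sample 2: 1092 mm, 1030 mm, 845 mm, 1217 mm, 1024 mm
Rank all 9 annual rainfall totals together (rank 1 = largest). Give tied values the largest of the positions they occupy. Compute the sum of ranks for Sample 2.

28

Sorted (descending): 1217, 1217, 1120, 1092, 1030, 1030, 1024, 996, 845
The 2 values of 1217 occupy positions 1–2 → each gets rank 2.
The 2 values of 1030 occupy positions 5–6 → each gets rank 6.
Sample 2 values → pooled ranks: 1092→4, 1030→6, 845→9, 1217→2, 1024→7
Rank sum = 4 + 6 + 9 + 2 + 7 = 28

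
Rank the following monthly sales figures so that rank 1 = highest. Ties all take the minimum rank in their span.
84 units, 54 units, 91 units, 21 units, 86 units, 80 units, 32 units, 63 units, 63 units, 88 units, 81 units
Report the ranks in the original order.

Sorted (descending): 91, 88, 86, 84, 81, 80, 63, 63, 54, 32, 21
The 2 values of 63 occupy positions 7–8 → each gets rank 7.

4, 9, 1, 11, 3, 6, 10, 7, 7, 2, 5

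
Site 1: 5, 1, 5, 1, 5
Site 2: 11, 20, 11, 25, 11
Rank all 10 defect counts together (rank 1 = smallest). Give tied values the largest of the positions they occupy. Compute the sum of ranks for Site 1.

Sorted (ascending): 1, 1, 5, 5, 5, 11, 11, 11, 20, 25
The 2 values of 1 occupy positions 1–2 → each gets rank 2.
The 3 values of 5 occupy positions 3–5 → each gets rank 5.
The 3 values of 11 occupy positions 6–8 → each gets rank 8.
Site 1 values → pooled ranks: 5→5, 1→2, 5→5, 1→2, 5→5
Rank sum = 5 + 2 + 5 + 2 + 5 = 19

19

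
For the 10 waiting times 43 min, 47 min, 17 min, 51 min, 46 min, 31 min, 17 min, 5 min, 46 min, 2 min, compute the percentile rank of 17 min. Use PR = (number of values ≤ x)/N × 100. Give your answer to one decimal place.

N = 10.
Strictly below 17: 2. Equal to 17: 2.
PR = 4/10 × 100 = 40.0

40.0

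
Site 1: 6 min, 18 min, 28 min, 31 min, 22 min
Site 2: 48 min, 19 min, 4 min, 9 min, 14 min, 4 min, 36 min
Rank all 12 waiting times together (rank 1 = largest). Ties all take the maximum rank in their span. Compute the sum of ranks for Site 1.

29

Sorted (descending): 48, 36, 31, 28, 22, 19, 18, 14, 9, 6, 4, 4
The 2 values of 4 occupy positions 11–12 → each gets rank 12.
Site 1 values → pooled ranks: 6→10, 18→7, 28→4, 31→3, 22→5
Rank sum = 10 + 7 + 4 + 3 + 5 = 29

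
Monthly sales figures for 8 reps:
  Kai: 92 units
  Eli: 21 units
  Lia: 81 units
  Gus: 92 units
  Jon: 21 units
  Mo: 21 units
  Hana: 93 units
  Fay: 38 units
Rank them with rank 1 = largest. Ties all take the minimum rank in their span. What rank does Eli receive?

6

Sorted (descending): 93, 92, 92, 81, 38, 21, 21, 21
The 2 values of 92 occupy positions 2–3 → each gets rank 2.
The 3 values of 21 occupy positions 6–8 → each gets rank 6.
Eli has value 21 units → rank 6.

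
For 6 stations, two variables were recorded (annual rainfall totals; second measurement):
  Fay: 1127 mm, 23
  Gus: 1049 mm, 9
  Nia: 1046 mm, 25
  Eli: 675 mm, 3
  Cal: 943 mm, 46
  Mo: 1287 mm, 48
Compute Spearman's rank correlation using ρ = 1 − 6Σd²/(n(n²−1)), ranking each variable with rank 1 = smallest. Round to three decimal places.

0.486

Ranks of variable 1: 5, 4, 3, 1, 2, 6
Ranks of variable 2: 3, 2, 4, 1, 5, 6
d = r₁ − r₂: 2, 2, -1, 0, -3, 0
d²: 4, 4, 1, 0, 9, 0; Σd² = 18
ρ = 1 − 6·18/(6·35) = 1 − 108/210 = 0.486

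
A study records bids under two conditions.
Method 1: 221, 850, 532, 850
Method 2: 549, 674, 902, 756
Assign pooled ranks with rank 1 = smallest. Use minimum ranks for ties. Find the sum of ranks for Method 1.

Sorted (ascending): 221, 532, 549, 674, 756, 850, 850, 902
The 2 values of 850 occupy positions 6–7 → each gets rank 6.
Method 1 values → pooled ranks: 221→1, 850→6, 532→2, 850→6
Rank sum = 1 + 6 + 2 + 6 = 15

15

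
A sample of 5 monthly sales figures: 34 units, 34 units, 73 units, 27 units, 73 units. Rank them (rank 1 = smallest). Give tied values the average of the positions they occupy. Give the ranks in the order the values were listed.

2.5, 2.5, 4.5, 1, 4.5

Sorted (ascending): 27, 34, 34, 73, 73
The 2 values of 34 occupy positions 2–3 → average rank (2+3)/2 = 2.5.
The 2 values of 73 occupy positions 4–5 → average rank (4+5)/2 = 4.5.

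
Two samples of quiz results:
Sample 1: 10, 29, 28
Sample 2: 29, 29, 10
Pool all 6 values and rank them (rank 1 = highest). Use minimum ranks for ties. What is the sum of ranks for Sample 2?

7

Sorted (descending): 29, 29, 29, 28, 10, 10
The 3 values of 29 occupy positions 1–3 → each gets rank 1.
The 2 values of 10 occupy positions 5–6 → each gets rank 5.
Sample 2 values → pooled ranks: 29→1, 29→1, 10→5
Rank sum = 1 + 1 + 5 = 7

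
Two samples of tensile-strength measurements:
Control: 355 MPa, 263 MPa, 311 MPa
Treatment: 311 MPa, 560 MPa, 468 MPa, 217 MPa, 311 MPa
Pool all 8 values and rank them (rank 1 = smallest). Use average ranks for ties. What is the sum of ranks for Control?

Sorted (ascending): 217, 263, 311, 311, 311, 355, 468, 560
The 3 values of 311 occupy positions 3–5 → average rank 4.
Control values → pooled ranks: 355→6, 263→2, 311→4
Rank sum = 6 + 2 + 4 = 12

12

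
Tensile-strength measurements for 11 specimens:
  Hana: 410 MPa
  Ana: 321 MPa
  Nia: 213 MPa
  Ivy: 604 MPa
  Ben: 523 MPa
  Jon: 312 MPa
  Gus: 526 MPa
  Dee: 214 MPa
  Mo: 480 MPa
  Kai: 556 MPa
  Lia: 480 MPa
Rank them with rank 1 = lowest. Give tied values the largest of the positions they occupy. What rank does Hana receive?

5

Sorted (ascending): 213, 214, 312, 321, 410, 480, 480, 523, 526, 556, 604
The 2 values of 480 occupy positions 6–7 → each gets rank 7.
Hana has value 410 MPa → rank 5.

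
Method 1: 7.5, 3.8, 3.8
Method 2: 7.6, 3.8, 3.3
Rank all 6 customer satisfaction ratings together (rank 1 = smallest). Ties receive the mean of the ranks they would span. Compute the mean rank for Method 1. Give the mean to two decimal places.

3.67

Sorted (ascending): 3.3, 3.8, 3.8, 3.8, 7.5, 7.6
The 3 values of 3.8 occupy positions 2–4 → average rank 3.
Method 1 values → pooled ranks: 7.5→5, 3.8→3, 3.8→3
Mean rank = (5 + 3 + 3) / 3 = 3.67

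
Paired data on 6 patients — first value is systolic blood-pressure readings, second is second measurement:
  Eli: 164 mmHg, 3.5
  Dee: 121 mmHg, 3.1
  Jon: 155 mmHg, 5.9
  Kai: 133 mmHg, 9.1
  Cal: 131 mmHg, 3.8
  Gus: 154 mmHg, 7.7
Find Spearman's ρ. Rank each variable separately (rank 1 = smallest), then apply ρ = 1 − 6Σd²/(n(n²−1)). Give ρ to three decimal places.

0.200

Ranks of variable 1: 6, 1, 5, 3, 2, 4
Ranks of variable 2: 2, 1, 4, 6, 3, 5
d = r₁ − r₂: 4, 0, 1, -3, -1, -1
d²: 16, 0, 1, 9, 1, 1; Σd² = 28
ρ = 1 − 6·28/(6·35) = 1 − 168/210 = 0.200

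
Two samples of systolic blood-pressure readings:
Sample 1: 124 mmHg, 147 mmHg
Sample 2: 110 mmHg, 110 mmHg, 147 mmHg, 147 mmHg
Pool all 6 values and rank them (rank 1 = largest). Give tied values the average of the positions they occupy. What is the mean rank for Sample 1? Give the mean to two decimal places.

Sorted (descending): 147, 147, 147, 124, 110, 110
The 3 values of 147 occupy positions 1–3 → average rank 2.
The 2 values of 110 occupy positions 5–6 → average rank (5+6)/2 = 5.5.
Sample 1 values → pooled ranks: 124→4, 147→2
Mean rank = (4 + 2) / 2 = 3.00

3.00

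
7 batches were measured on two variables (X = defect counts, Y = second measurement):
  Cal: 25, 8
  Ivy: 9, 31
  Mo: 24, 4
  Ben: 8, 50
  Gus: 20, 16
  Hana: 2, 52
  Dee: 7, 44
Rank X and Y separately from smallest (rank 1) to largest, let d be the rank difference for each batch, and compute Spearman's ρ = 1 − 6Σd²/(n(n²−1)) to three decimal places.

-0.929

Ranks of variable 1: 7, 4, 6, 3, 5, 1, 2
Ranks of variable 2: 2, 4, 1, 6, 3, 7, 5
d = r₁ − r₂: 5, 0, 5, -3, 2, -6, -3
d²: 25, 0, 25, 9, 4, 36, 9; Σd² = 108
ρ = 1 − 6·108/(7·48) = 1 − 648/336 = -0.929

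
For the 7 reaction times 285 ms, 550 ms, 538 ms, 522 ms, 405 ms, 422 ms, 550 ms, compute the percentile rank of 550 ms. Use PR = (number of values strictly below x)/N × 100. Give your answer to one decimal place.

71.4

N = 7.
Strictly below 550: 5. Equal to 550: 2.
PR = 5/7 × 100 = 71.4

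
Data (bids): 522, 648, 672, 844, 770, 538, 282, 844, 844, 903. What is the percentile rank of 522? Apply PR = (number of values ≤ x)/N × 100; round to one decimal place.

N = 10.
Strictly below 522: 1. Equal to 522: 1.
PR = 2/10 × 100 = 20.0

20.0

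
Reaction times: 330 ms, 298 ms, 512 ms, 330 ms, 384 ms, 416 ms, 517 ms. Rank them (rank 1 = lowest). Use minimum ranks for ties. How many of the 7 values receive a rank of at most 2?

3

Sorted (ascending): 298, 330, 330, 384, 416, 512, 517
The 2 values of 330 occupy positions 2–3 → each gets rank 2.
Ranks ≤ 2: {1, 2, 2} → 3 values.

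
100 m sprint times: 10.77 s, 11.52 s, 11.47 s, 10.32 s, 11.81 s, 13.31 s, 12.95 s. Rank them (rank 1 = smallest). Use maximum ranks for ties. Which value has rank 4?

Sorted (ascending): 10.32, 10.77, 11.47, 11.52, 11.81, 12.95, 13.31
No ties — each value takes its position as its rank.
Rank 4 → value 11.52.

11.52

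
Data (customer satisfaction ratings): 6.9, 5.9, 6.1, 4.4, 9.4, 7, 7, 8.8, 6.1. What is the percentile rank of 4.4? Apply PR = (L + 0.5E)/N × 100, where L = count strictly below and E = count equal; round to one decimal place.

5.6

N = 9.
Strictly below 4.4: 0. Equal to 4.4: 1.
PR = (0 + 0.5·1)/9 × 100 = 5.6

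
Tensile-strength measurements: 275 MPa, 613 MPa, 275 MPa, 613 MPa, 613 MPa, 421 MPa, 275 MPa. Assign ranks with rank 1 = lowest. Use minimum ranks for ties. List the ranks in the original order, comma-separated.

1, 5, 1, 5, 5, 4, 1

Sorted (ascending): 275, 275, 275, 421, 613, 613, 613
The 3 values of 275 occupy positions 1–3 → each gets rank 1.
The 3 values of 613 occupy positions 5–7 → each gets rank 5.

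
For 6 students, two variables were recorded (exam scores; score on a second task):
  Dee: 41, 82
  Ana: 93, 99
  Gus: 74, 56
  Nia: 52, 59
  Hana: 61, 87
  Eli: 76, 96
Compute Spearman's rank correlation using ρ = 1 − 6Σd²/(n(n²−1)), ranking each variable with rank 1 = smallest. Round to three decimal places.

Ranks of variable 1: 1, 6, 4, 2, 3, 5
Ranks of variable 2: 3, 6, 1, 2, 4, 5
d = r₁ − r₂: -2, 0, 3, 0, -1, 0
d²: 4, 0, 9, 0, 1, 0; Σd² = 14
ρ = 1 − 6·14/(6·35) = 1 − 84/210 = 0.600

0.600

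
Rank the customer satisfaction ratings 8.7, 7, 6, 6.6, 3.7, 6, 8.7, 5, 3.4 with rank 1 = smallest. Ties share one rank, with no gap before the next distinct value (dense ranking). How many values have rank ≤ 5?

6

Sorted (ascending): 3.4, 3.7, 5, 6, 6, 6.6, 7, 8.7, 8.7
The 2 values of 6 share dense rank 4.
The 2 values of 8.7 share dense rank 7.
Remaining distinct values take the next consecutive integers.
Ranks ≤ 5: {1, 2, 3, 4, 4, 5} → 6 values.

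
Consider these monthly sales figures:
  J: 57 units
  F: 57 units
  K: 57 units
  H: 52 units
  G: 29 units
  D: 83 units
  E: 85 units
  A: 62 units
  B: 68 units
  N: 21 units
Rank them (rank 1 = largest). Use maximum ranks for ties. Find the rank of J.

Sorted (descending): 85, 83, 68, 62, 57, 57, 57, 52, 29, 21
The 3 values of 57 occupy positions 5–7 → each gets rank 7.
J has value 57 units → rank 7.

7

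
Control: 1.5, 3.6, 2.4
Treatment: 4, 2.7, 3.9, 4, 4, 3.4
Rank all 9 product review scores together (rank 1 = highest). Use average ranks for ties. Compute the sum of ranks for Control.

Sorted (descending): 4, 4, 4, 3.9, 3.6, 3.4, 2.7, 2.4, 1.5
The 3 values of 4 occupy positions 1–3 → average rank 2.
Control values → pooled ranks: 1.5→9, 3.6→5, 2.4→8
Rank sum = 9 + 5 + 8 = 22

22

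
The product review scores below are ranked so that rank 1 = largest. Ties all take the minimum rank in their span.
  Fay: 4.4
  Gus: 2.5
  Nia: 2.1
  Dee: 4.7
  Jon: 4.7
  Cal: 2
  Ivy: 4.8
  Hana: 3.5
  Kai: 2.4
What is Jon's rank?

2

Sorted (descending): 4.8, 4.7, 4.7, 4.4, 3.5, 2.5, 2.4, 2.1, 2
The 2 values of 4.7 occupy positions 2–3 → each gets rank 2.
Jon has value 4.7 → rank 2.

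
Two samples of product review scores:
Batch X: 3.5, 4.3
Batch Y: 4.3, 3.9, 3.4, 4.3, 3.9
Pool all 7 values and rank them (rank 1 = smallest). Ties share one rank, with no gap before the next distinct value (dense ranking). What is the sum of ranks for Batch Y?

Sorted (ascending): 3.4, 3.5, 3.9, 3.9, 4.3, 4.3, 4.3
The 2 values of 3.9 share dense rank 3.
The 3 values of 4.3 share dense rank 4.
Remaining distinct values take the next consecutive integers.
Batch Y values → pooled ranks: 4.3→4, 3.9→3, 3.4→1, 4.3→4, 3.9→3
Rank sum = 4 + 3 + 1 + 4 + 3 = 15

15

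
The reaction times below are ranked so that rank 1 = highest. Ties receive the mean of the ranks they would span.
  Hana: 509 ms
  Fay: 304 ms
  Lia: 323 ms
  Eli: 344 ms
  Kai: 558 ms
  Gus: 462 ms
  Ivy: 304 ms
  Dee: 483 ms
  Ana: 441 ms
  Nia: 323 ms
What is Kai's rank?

1

Sorted (descending): 558, 509, 483, 462, 441, 344, 323, 323, 304, 304
The 2 values of 323 occupy positions 7–8 → average rank (7+8)/2 = 7.5.
The 2 values of 304 occupy positions 9–10 → average rank (9+10)/2 = 9.5.
Kai has value 558 ms → rank 1.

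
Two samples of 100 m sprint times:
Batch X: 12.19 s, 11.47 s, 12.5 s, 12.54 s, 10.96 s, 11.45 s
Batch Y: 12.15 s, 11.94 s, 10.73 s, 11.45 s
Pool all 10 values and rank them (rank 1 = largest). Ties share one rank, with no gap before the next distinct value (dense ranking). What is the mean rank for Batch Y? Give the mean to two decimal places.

Sorted (descending): 12.54, 12.5, 12.19, 12.15, 11.94, 11.47, 11.45, 11.45, 10.96, 10.73
The 2 values of 11.45 share dense rank 7.
Remaining distinct values take the next consecutive integers.
Batch Y values → pooled ranks: 12.15→4, 11.94→5, 10.73→9, 11.45→7
Mean rank = (4 + 5 + 9 + 7) / 4 = 6.25

6.25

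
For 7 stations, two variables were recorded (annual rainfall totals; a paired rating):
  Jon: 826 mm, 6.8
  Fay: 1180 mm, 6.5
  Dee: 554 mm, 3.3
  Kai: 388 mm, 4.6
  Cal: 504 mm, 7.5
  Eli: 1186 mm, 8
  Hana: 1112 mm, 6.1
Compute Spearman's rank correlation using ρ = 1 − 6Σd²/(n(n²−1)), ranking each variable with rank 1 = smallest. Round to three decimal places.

Ranks of variable 1: 4, 6, 3, 1, 2, 7, 5
Ranks of variable 2: 5, 4, 1, 2, 6, 7, 3
d = r₁ − r₂: -1, 2, 2, -1, -4, 0, 2
d²: 1, 4, 4, 1, 16, 0, 4; Σd² = 30
ρ = 1 − 6·30/(7·48) = 1 − 180/336 = 0.464

0.464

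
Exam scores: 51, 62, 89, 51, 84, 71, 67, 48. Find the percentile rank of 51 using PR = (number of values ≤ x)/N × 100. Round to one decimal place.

N = 8.
Strictly below 51: 1. Equal to 51: 2.
PR = 3/8 × 100 = 37.5

37.5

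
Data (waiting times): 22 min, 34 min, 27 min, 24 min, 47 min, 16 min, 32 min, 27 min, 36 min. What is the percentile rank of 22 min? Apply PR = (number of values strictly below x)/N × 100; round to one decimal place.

N = 9.
Strictly below 22: 1. Equal to 22: 1.
PR = 1/9 × 100 = 11.1

11.1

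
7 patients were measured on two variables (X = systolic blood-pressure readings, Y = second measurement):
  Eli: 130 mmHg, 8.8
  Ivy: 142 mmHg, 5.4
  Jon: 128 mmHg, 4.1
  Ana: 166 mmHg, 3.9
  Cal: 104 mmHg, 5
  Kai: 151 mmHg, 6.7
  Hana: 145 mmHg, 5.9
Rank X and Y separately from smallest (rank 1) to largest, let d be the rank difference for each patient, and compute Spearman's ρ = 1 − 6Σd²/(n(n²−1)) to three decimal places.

Ranks of variable 1: 3, 4, 2, 7, 1, 6, 5
Ranks of variable 2: 7, 4, 2, 1, 3, 6, 5
d = r₁ − r₂: -4, 0, 0, 6, -2, 0, 0
d²: 16, 0, 0, 36, 4, 0, 0; Σd² = 56
ρ = 1 − 6·56/(7·48) = 1 − 336/336 = 0.000

0.000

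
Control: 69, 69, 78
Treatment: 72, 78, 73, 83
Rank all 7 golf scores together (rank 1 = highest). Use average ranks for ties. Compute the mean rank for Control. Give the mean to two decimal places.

Sorted (descending): 83, 78, 78, 73, 72, 69, 69
The 2 values of 78 occupy positions 2–3 → average rank (2+3)/2 = 2.5.
The 2 values of 69 occupy positions 6–7 → average rank (6+7)/2 = 6.5.
Control values → pooled ranks: 69→6.5, 69→6.5, 78→2.5
Mean rank = (6.5 + 6.5 + 2.5) / 3 = 5.17

5.17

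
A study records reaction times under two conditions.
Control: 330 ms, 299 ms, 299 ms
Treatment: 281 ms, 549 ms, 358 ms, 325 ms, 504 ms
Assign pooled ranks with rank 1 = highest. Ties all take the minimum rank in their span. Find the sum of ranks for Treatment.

19

Sorted (descending): 549, 504, 358, 330, 325, 299, 299, 281
The 2 values of 299 occupy positions 6–7 → each gets rank 6.
Treatment values → pooled ranks: 281→8, 549→1, 358→3, 325→5, 504→2
Rank sum = 8 + 1 + 3 + 5 + 2 = 19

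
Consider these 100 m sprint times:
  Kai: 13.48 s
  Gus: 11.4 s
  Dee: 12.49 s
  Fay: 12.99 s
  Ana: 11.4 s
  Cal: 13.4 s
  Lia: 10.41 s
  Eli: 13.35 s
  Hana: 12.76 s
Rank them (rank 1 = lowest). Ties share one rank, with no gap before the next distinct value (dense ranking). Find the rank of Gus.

Sorted (ascending): 10.41, 11.4, 11.4, 12.49, 12.76, 12.99, 13.35, 13.4, 13.48
The 2 values of 11.4 share dense rank 2.
Remaining distinct values take the next consecutive integers.
Gus has value 11.4 s → rank 2.

2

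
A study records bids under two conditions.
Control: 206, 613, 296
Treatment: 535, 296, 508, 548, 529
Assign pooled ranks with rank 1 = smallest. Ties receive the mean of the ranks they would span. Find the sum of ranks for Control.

11.5

Sorted (ascending): 206, 296, 296, 508, 529, 535, 548, 613
The 2 values of 296 occupy positions 2–3 → average rank (2+3)/2 = 2.5.
Control values → pooled ranks: 206→1, 613→8, 296→2.5
Rank sum = 1 + 8 + 2.5 = 11.5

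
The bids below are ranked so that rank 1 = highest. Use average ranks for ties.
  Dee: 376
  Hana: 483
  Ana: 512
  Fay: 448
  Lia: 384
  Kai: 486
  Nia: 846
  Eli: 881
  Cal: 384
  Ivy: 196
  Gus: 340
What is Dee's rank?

Sorted (descending): 881, 846, 512, 486, 483, 448, 384, 384, 376, 340, 196
The 2 values of 384 occupy positions 7–8 → average rank (7+8)/2 = 7.5.
Dee has value 376 → rank 9.

9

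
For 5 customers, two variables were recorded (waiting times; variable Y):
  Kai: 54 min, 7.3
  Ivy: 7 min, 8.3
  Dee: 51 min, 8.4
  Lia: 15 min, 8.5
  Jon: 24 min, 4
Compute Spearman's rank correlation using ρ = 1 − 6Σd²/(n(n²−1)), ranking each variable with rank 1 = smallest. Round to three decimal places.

-0.300

Ranks of variable 1: 5, 1, 4, 2, 3
Ranks of variable 2: 2, 3, 4, 5, 1
d = r₁ − r₂: 3, -2, 0, -3, 2
d²: 9, 4, 0, 9, 4; Σd² = 26
ρ = 1 − 6·26/(5·24) = 1 − 156/120 = -0.300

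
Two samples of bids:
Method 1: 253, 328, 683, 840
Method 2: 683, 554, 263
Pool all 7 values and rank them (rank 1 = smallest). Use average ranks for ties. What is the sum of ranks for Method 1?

16.5

Sorted (ascending): 253, 263, 328, 554, 683, 683, 840
The 2 values of 683 occupy positions 5–6 → average rank (5+6)/2 = 5.5.
Method 1 values → pooled ranks: 253→1, 328→3, 683→5.5, 840→7
Rank sum = 1 + 3 + 5.5 + 7 = 16.5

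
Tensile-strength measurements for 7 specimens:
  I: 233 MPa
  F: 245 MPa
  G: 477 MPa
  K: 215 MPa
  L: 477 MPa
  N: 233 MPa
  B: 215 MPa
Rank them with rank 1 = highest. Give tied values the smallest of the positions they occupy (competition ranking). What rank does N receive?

Sorted (descending): 477, 477, 245, 233, 233, 215, 215
The 2 values of 477 occupy positions 1–2 → each gets rank 1.
The 2 values of 233 occupy positions 4–5 → each gets rank 4.
The 2 values of 215 occupy positions 6–7 → each gets rank 6.
N has value 233 MPa → rank 4.

4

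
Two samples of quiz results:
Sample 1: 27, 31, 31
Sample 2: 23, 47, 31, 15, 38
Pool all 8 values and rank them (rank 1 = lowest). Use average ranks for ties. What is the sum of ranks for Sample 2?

23

Sorted (ascending): 15, 23, 27, 31, 31, 31, 38, 47
The 3 values of 31 occupy positions 4–6 → average rank 5.
Sample 2 values → pooled ranks: 23→2, 47→8, 31→5, 15→1, 38→7
Rank sum = 2 + 8 + 5 + 1 + 7 = 23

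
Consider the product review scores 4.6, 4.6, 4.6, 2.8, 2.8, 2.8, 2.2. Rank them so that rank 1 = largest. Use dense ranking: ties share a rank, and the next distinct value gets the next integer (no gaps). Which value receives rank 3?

Sorted (descending): 4.6, 4.6, 4.6, 2.8, 2.8, 2.8, 2.2
The 3 values of 4.6 share dense rank 1.
The 3 values of 2.8 share dense rank 2.
Remaining distinct values take the next consecutive integers.
Rank 3 → value 2.2.

2.2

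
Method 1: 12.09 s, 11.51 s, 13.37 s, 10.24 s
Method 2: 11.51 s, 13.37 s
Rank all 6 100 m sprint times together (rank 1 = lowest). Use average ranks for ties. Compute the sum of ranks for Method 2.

8

Sorted (ascending): 10.24, 11.51, 11.51, 12.09, 13.37, 13.37
The 2 values of 11.51 occupy positions 2–3 → average rank (2+3)/2 = 2.5.
The 2 values of 13.37 occupy positions 5–6 → average rank (5+6)/2 = 5.5.
Method 2 values → pooled ranks: 11.51→2.5, 13.37→5.5
Rank sum = 2.5 + 5.5 = 8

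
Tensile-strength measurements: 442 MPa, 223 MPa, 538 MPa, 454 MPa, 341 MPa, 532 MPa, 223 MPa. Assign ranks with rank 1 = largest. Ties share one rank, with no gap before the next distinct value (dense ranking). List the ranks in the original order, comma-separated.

Sorted (descending): 538, 532, 454, 442, 341, 223, 223
The 2 values of 223 share dense rank 6.
Remaining distinct values take the next consecutive integers.

4, 6, 1, 3, 5, 2, 6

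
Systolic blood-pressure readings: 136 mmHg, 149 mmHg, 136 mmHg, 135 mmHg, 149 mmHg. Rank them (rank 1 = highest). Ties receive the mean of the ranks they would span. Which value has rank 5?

Sorted (descending): 149, 149, 136, 136, 135
The 2 values of 149 occupy positions 1–2 → average rank (1+2)/2 = 1.5.
The 2 values of 136 occupy positions 3–4 → average rank (3+4)/2 = 3.5.
Rank 5 → value 135.

135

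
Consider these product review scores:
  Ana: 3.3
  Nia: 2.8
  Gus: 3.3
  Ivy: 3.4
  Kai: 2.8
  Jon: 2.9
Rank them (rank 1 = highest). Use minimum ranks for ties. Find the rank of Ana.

2

Sorted (descending): 3.4, 3.3, 3.3, 2.9, 2.8, 2.8
The 2 values of 3.3 occupy positions 2–3 → each gets rank 2.
The 2 values of 2.8 occupy positions 5–6 → each gets rank 5.
Ana has value 3.3 → rank 2.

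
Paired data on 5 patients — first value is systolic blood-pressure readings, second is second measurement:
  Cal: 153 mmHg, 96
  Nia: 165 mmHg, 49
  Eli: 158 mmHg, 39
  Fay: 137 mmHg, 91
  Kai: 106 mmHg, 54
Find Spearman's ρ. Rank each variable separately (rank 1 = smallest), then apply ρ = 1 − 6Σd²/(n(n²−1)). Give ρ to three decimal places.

-0.500

Ranks of variable 1: 3, 5, 4, 2, 1
Ranks of variable 2: 5, 2, 1, 4, 3
d = r₁ − r₂: -2, 3, 3, -2, -2
d²: 4, 9, 9, 4, 4; Σd² = 30
ρ = 1 − 6·30/(5·24) = 1 − 180/120 = -0.500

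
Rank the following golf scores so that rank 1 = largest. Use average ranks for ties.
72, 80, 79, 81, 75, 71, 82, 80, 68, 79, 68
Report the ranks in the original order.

Sorted (descending): 82, 81, 80, 80, 79, 79, 75, 72, 71, 68, 68
The 2 values of 80 occupy positions 3–4 → average rank (3+4)/2 = 3.5.
The 2 values of 79 occupy positions 5–6 → average rank (5+6)/2 = 5.5.
The 2 values of 68 occupy positions 10–11 → average rank (10+11)/2 = 10.5.

8, 3.5, 5.5, 2, 7, 9, 1, 3.5, 10.5, 5.5, 10.5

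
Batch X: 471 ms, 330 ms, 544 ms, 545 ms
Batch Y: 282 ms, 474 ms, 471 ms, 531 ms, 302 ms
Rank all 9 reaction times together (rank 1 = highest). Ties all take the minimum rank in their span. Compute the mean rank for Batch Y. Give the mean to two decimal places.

Sorted (descending): 545, 544, 531, 474, 471, 471, 330, 302, 282
The 2 values of 471 occupy positions 5–6 → each gets rank 5.
Batch Y values → pooled ranks: 282→9, 474→4, 471→5, 531→3, 302→8
Mean rank = (9 + 4 + 5 + 3 + 8) / 5 = 5.80

5.80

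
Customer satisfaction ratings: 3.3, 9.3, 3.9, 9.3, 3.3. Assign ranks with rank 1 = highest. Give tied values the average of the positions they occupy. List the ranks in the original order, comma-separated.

Sorted (descending): 9.3, 9.3, 3.9, 3.3, 3.3
The 2 values of 9.3 occupy positions 1–2 → average rank (1+2)/2 = 1.5.
The 2 values of 3.3 occupy positions 4–5 → average rank (4+5)/2 = 4.5.

4.5, 1.5, 3, 1.5, 4.5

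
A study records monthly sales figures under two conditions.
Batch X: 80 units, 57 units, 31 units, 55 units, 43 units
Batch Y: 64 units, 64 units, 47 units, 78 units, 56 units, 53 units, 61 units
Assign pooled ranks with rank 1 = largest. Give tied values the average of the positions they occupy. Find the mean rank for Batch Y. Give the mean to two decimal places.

Sorted (descending): 80, 78, 64, 64, 61, 57, 56, 55, 53, 47, 43, 31
The 2 values of 64 occupy positions 3–4 → average rank (3+4)/2 = 3.5.
Batch Y values → pooled ranks: 64→3.5, 64→3.5, 47→10, 78→2, 56→7, 53→9, 61→5
Mean rank = (3.5 + 3.5 + 10 + 2 + 7 + 9 + 5) / 7 = 5.71

5.71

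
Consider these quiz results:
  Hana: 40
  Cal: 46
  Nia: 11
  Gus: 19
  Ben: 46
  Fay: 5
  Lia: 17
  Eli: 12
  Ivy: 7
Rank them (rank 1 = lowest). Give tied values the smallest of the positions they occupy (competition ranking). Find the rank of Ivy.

Sorted (ascending): 5, 7, 11, 12, 17, 19, 40, 46, 46
The 2 values of 46 occupy positions 8–9 → each gets rank 8.
Ivy has value 7 → rank 2.

2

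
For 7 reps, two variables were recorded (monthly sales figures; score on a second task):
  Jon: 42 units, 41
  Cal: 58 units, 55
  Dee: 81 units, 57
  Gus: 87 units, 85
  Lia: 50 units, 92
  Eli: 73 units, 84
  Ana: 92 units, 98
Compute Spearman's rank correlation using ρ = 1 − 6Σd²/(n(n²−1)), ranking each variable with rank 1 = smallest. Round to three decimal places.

Ranks of variable 1: 1, 3, 5, 6, 2, 4, 7
Ranks of variable 2: 1, 2, 3, 5, 6, 4, 7
d = r₁ − r₂: 0, 1, 2, 1, -4, 0, 0
d²: 0, 1, 4, 1, 16, 0, 0; Σd² = 22
ρ = 1 − 6·22/(7·48) = 1 − 132/336 = 0.607

0.607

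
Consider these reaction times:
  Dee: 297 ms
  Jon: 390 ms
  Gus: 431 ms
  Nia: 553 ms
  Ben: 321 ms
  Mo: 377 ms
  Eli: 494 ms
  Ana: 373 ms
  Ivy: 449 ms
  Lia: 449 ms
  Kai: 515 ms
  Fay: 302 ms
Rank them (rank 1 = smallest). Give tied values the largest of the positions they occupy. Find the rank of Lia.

9

Sorted (ascending): 297, 302, 321, 373, 377, 390, 431, 449, 449, 494, 515, 553
The 2 values of 449 occupy positions 8–9 → each gets rank 9.
Lia has value 449 ms → rank 9.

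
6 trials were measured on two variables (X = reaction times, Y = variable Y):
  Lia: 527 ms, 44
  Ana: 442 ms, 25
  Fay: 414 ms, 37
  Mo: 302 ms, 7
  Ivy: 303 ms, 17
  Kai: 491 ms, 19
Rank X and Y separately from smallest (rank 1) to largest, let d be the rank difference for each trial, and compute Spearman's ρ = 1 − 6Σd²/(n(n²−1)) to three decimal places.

Ranks of variable 1: 6, 4, 3, 1, 2, 5
Ranks of variable 2: 6, 4, 5, 1, 2, 3
d = r₁ − r₂: 0, 0, -2, 0, 0, 2
d²: 0, 0, 4, 0, 0, 4; Σd² = 8
ρ = 1 − 6·8/(6·35) = 1 − 48/210 = 0.771

0.771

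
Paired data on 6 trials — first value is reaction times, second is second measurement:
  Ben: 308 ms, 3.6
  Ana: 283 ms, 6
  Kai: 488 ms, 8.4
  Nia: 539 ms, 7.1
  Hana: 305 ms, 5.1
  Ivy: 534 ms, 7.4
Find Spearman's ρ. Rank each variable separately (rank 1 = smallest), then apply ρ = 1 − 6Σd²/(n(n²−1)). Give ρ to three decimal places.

0.543

Ranks of variable 1: 3, 1, 4, 6, 2, 5
Ranks of variable 2: 1, 3, 6, 4, 2, 5
d = r₁ − r₂: 2, -2, -2, 2, 0, 0
d²: 4, 4, 4, 4, 0, 0; Σd² = 16
ρ = 1 − 6·16/(6·35) = 1 − 96/210 = 0.543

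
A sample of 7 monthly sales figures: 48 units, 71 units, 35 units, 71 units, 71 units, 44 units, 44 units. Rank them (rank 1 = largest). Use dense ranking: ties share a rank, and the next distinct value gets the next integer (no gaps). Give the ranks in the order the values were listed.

2, 1, 4, 1, 1, 3, 3

Sorted (descending): 71, 71, 71, 48, 44, 44, 35
The 3 values of 71 share dense rank 1.
The 2 values of 44 share dense rank 3.
Remaining distinct values take the next consecutive integers.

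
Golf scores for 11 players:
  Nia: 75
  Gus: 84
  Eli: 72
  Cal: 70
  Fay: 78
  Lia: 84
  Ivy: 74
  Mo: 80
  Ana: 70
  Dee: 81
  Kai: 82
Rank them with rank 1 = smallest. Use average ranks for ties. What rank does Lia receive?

Sorted (ascending): 70, 70, 72, 74, 75, 78, 80, 81, 82, 84, 84
The 2 values of 70 occupy positions 1–2 → average rank (1+2)/2 = 1.5.
The 2 values of 84 occupy positions 10–11 → average rank (10+11)/2 = 10.5.
Lia has value 84 → rank 10.5.

10.5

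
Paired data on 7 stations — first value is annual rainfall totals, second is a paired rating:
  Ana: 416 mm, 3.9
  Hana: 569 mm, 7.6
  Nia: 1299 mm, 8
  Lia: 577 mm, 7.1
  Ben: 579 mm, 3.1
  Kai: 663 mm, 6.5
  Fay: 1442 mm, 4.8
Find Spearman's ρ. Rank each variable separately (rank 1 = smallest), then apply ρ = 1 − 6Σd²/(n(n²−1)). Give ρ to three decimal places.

0.143

Ranks of variable 1: 1, 2, 6, 3, 4, 5, 7
Ranks of variable 2: 2, 6, 7, 5, 1, 4, 3
d = r₁ − r₂: -1, -4, -1, -2, 3, 1, 4
d²: 1, 16, 1, 4, 9, 1, 16; Σd² = 48
ρ = 1 − 6·48/(7·48) = 1 − 288/336 = 0.143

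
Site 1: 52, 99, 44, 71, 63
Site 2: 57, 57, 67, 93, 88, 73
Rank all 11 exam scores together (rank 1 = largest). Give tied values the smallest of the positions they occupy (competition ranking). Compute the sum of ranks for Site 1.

34

Sorted (descending): 99, 93, 88, 73, 71, 67, 63, 57, 57, 52, 44
The 2 values of 57 occupy positions 8–9 → each gets rank 8.
Site 1 values → pooled ranks: 52→10, 99→1, 44→11, 71→5, 63→7
Rank sum = 10 + 1 + 11 + 5 + 7 = 34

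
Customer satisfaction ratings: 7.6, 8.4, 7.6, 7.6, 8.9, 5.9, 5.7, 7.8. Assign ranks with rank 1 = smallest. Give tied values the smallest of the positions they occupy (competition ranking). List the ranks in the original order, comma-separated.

Sorted (ascending): 5.7, 5.9, 7.6, 7.6, 7.6, 7.8, 8.4, 8.9
The 3 values of 7.6 occupy positions 3–5 → each gets rank 3.

3, 7, 3, 3, 8, 2, 1, 6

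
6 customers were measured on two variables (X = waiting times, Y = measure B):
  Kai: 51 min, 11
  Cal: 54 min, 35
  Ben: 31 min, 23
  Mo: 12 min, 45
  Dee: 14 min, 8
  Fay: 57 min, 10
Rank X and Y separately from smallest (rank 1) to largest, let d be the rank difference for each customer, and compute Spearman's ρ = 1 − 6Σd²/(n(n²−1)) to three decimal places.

Ranks of variable 1: 4, 5, 3, 1, 2, 6
Ranks of variable 2: 3, 5, 4, 6, 1, 2
d = r₁ − r₂: 1, 0, -1, -5, 1, 4
d²: 1, 0, 1, 25, 1, 16; Σd² = 44
ρ = 1 − 6·44/(6·35) = 1 − 264/210 = -0.257

-0.257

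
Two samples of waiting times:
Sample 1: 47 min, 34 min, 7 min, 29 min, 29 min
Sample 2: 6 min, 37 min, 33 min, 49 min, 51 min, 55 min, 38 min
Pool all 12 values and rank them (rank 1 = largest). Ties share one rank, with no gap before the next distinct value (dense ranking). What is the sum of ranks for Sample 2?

Sorted (descending): 55, 51, 49, 47, 38, 37, 34, 33, 29, 29, 7, 6
The 2 values of 29 share dense rank 9.
Remaining distinct values take the next consecutive integers.
Sample 2 values → pooled ranks: 6→11, 37→6, 33→8, 49→3, 51→2, 55→1, 38→5
Rank sum = 11 + 6 + 8 + 3 + 2 + 1 + 5 = 36

36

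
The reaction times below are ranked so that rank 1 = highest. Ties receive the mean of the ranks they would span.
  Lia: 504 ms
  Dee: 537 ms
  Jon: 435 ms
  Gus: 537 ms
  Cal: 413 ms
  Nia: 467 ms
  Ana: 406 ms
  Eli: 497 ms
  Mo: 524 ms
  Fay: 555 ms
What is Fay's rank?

1

Sorted (descending): 555, 537, 537, 524, 504, 497, 467, 435, 413, 406
The 2 values of 537 occupy positions 2–3 → average rank (2+3)/2 = 2.5.
Fay has value 555 ms → rank 1.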